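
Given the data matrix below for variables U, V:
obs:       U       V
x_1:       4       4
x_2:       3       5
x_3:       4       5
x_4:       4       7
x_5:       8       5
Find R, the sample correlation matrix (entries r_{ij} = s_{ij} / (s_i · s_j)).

Step 1 — column means:
  mean(U) = (4 + 3 + 4 + 4 + 8) / 5 = 23/5 = 4.6
  mean(V) = (4 + 5 + 5 + 7 + 5) / 5 = 26/5 = 5.2

Step 2 — sample variances and covariances s[i,j] = (1/(n-1)) · Σ_k (x_{k,i} - mean_i) · (x_{k,j} - mean_j), with n-1 = 4:
  s[U,U] = ((-0.6)·(-0.6) + (-1.6)·(-1.6) + (-0.6)·(-0.6) + (-0.6)·(-0.6) + (3.4)·(3.4)) / 4 = 15.2/4 = 3.8
  s[U,V] = ((-0.6)·(-1.2) + (-1.6)·(-0.2) + (-0.6)·(-0.2) + (-0.6)·(1.8) + (3.4)·(-0.2)) / 4 = -0.6/4 = -0.15
  s[V,V] = ((-1.2)·(-1.2) + (-0.2)·(-0.2) + (-0.2)·(-0.2) + (1.8)·(1.8) + (-0.2)·(-0.2)) / 4 = 4.8/4 = 1.2
  Sample standard deviations s_i = √(s[i,i]):
  s(U) = √(3.8) = 1.9494
  s(V) = √(1.2) = 1.0954

Step 3 — r_{ij} = s_{ij} / (s_i · s_j):
  r[U,U] = 1 (diagonal).
  r[U,V] = -0.15 / (1.9494 · 1.0954) = -0.15 / 2.1354 = -0.0702
  r[V,V] = 1 (diagonal).

R is symmetric with unit diagonal. Assembling:

R = [[1, -0.0702],
 [-0.0702, 1]]


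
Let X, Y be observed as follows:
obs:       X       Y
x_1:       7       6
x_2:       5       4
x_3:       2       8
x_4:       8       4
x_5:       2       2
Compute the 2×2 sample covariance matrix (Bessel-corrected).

Step 1 — column means:
  mean(X) = (7 + 5 + 2 + 8 + 2) / 5 = 24/5 = 4.8
  mean(Y) = (6 + 4 + 8 + 4 + 2) / 5 = 24/5 = 4.8

Step 2 — sample covariance S[i,j] = (1/(n-1)) · Σ_k (x_{k,i} - mean_i) · (x_{k,j} - mean_j), with n-1 = 4.
  S[X,X] = ((2.2)·(2.2) + (0.2)·(0.2) + (-2.8)·(-2.8) + (3.2)·(3.2) + (-2.8)·(-2.8)) / 4 = 30.8/4 = 7.7
  S[X,Y] = ((2.2)·(1.2) + (0.2)·(-0.8) + (-2.8)·(3.2) + (3.2)·(-0.8) + (-2.8)·(-2.8)) / 4 = -1.2/4 = -0.3
  S[Y,Y] = ((1.2)·(1.2) + (-0.8)·(-0.8) + (3.2)·(3.2) + (-0.8)·(-0.8) + (-2.8)·(-2.8)) / 4 = 20.8/4 = 5.2

S is symmetric (S[j,i] = S[i,j]). Assembling:

S = [[7.7, -0.3],
 [-0.3, 5.2]]


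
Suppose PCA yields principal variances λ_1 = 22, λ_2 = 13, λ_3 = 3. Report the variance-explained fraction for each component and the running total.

Step 1 — total variance = trace(Sigma) = Σ λ_i = 22 + 13 + 3 = 38.

Step 2 — fraction explained by component i = λ_i / Σ λ:
  PC1: 22/38 = 0.5789
  PC2: 13/38 = 0.3421
  PC3: 3/38 = 0.0789

Step 3 — cumulative fraction after k components = (λ_1 + ... + λ_k) / Σ λ:
  k = 1: 22/38 = 0.5789
  k = 2: (22 + 13)/38 = 35/38 = 0.9211
  k = 3: (22 + 13 + 3)/38 = 38/38 = 1

Summary (fraction, with percent):

explained: PC1 0.5789 (57.89%), PC2 0.3421 (34.21%), PC3 0.0789 (7.89%);  cumulative: 0.5789, 0.9211, 1


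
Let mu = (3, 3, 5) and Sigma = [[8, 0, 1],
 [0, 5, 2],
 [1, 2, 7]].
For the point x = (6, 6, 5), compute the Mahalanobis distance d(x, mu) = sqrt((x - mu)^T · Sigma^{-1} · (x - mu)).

Step 1 — centre the observation: (x - mu) = (3, 3, 0).

Step 2 — invert Sigma (cofactor / det for 3×3, or solve directly):
  Sigma^{-1} = [[0.1276, 0.0082, -0.0206],
 [0.0082, 0.2263, -0.0658],
 [-0.0206, -0.0658, 0.1646]].

Step 3 — form the quadratic (x - mu)^T · Sigma^{-1} · (x - mu):
  Sigma^{-1} · (x - mu) = (0.4074, 0.7037, -0.2593).
  (x - mu)^T · [Sigma^{-1} · (x - mu)] = (3)·(0.4074) + (3)·(0.7037) + (0)·(-0.2593) = 3.3333.

Step 4 — take square root: d = √(3.3333) ≈ 1.8257.

d(x, mu) = √(3.3333) ≈ 1.8257


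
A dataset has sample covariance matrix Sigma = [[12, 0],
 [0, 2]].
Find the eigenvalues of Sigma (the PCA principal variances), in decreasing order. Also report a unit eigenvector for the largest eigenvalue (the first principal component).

Step 1 — characteristic polynomial of 2×2 Sigma:
  det(Sigma - λI) = λ² - trace · λ + det = 0.
  trace = 12 + 2 = 14, det = 12·2 - (0)² = 24.
Step 2 — discriminant:
  Δ = trace² - 4·det = 196 - 96 = 100.
Step 3 — eigenvalues:
  λ = (trace ± √Δ)/2 = (14 ± 10)/2,
  λ_1 = 12,  λ_2 = 2.

Step 4 — unit eigenvector for λ_1: Sigma is diagonal, so its eigenvectors are the coordinate axes. λ_1 = 12 is the diagonal entry on the first coordinate axis, hence
  v_1 = (1, 0) (||v_1|| = 1).

λ_1 = 12,  λ_2 = 2;  v_1 ≈ (1, 0)


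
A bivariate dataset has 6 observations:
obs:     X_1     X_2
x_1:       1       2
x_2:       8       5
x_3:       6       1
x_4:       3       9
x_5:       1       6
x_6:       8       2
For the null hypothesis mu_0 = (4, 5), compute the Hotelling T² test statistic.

Step 1 — sample mean vector:
  mean(X_1) = (1 + 8 + 6 + 3 + 1 + 8) / 6 = 27/6 = 4.5
  mean(X_2) = (2 + 5 + 1 + 9 + 6 + 2) / 6 = 25/6 = 4.1667
  x̄ = (4.5, 4.1667),  deviation x̄ - mu_0 = (4.5, 4.1667) - (4, 5) = (0.5, -0.8333).

Step 2 — sample covariance matrix, S[i,j] = (1/(n-1)) · Σ_k (x_{k,i} - mean_i) · (x_{k,j} - mean_j), divisor n-1 = 5:
  S[X_1,X_1] = ((-3.5)·(-3.5) + (3.5)·(3.5) + (1.5)·(1.5) + (-1.5)·(-1.5) + (-3.5)·(-3.5) + (3.5)·(3.5)) / 5 = 53.5/5 = 10.7
  S[X_1,X_2] = ((-3.5)·(-2.1667) + (3.5)·(0.8333) + (1.5)·(-3.1667) + (-1.5)·(4.8333) + (-3.5)·(1.8333) + (3.5)·(-2.1667)) / 5 = -15.5/5 = -3.1
  S[X_2,X_2] = ((-2.1667)·(-2.1667) + (0.8333)·(0.8333) + (-3.1667)·(-3.1667) + (4.8333)·(4.8333) + (1.8333)·(1.8333) + (-2.1667)·(-2.1667)) / 5 = 46.8333/5 = 9.3667
  S = [[10.7, -3.1],
 [-3.1, 9.3667]].

Step 3 — invert S. det(S) = 10.7·9.3667 - (-3.1)² = 90.6133.
  S^{-1} = (1/det) · [[d, -b], [-b, a]] = [[0.1034, 0.0342],
 [0.0342, 0.1181]].

Step 4 — quadratic form (x̄ - mu_0)^T · S^{-1} · (x̄ - mu_0):
  S^{-1} · (x̄ - mu_0) = (0.0232, -0.0813),
  (x̄ - mu_0)^T · [...] = (0.5)·(0.0232) + (-0.8333)·(-0.0813) = 0.0793.

Step 5 — scale by n: T² = 6 · 0.0793 = 0.476.

T² ≈ 0.476


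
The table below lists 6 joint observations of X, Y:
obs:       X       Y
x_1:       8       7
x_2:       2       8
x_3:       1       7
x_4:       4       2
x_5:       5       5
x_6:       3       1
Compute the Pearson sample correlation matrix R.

Step 1 — column means:
  mean(X) = (8 + 2 + 1 + 4 + 5 + 3) / 6 = 23/6 = 3.8333
  mean(Y) = (7 + 8 + 7 + 2 + 5 + 1) / 6 = 30/6 = 5

Step 2 — sample variances and covariances s[i,j] = (1/(n-1)) · Σ_k (x_{k,i} - mean_i) · (x_{k,j} - mean_j), with n-1 = 5:
  s[X,X] = ((4.1667)·(4.1667) + (-1.8333)·(-1.8333) + (-2.8333)·(-2.8333) + (0.1667)·(0.1667) + (1.1667)·(1.1667) + (-0.8333)·(-0.8333)) / 5 = 30.8333/5 = 6.1667
  s[X,Y] = ((4.1667)·(2) + (-1.8333)·(3) + (-2.8333)·(2) + (0.1667)·(-3) + (1.1667)·(0) + (-0.8333)·(-4)) / 5 = 0/5 = 0
  s[Y,Y] = ((2)·(2) + (3)·(3) + (2)·(2) + (-3)·(-3) + (0)·(0) + (-4)·(-4)) / 5 = 42/5 = 8.4
  Sample standard deviations s_i = √(s[i,i]):
  s(X) = √(6.1667) = 2.4833
  s(Y) = √(8.4) = 2.8983

Step 3 — r_{ij} = s_{ij} / (s_i · s_j):
  r[X,X] = 1 (diagonal).
  r[X,Y] = 0 / (2.4833 · 2.8983) = 0 / 7.1972 = 0
  r[Y,Y] = 1 (diagonal).

R is symmetric with unit diagonal. Assembling:

R = [[1, 0],
 [0, 1]]


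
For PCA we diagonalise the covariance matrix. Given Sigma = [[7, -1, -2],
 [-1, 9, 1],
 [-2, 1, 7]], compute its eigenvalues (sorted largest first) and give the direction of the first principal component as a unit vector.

Step 1 — characteristic polynomial p(λ) = det(λI - Sigma) = λ³ - tr·λ² + c_1·λ - det, where tr = trace, c_1 = sum of the principal 2×2 minors, det = det(Sigma):
  tr = 7 + 9 + 7 = 23,
  c_1 = (7·9 - (-1)²) + (7·7 - (-2)²) + (9·7 - (1)²) = 62 + 45 + 62 = 169,
  det = 7·(9·7 - (1)²) - (-1)·((-1)·7 - (1)·(-2)) + (-2)·((-1)·(1) - 9·(-2)) = 7·(62) - (-1)·(-5) + (-2)·(17) = 395.
  So p(λ) = λ³ - 23λ² + 169λ - 395.
Step 2 — look for an integer root (rational root theorem: any rational root is an integer divisor of 395). Testing λ = 5:
  p(5) = 125 - 575 + 845 - 395 = 0  ✓
  Dividing out (λ - 5): p(λ) = (λ - 5)(λ² - 18λ + 79).
Step 3 — remaining eigenvalues from the quadratic λ² - 18λ + 79 = 0:
  Δ = 18² - 4·79 = 324 - 316 = 8,  λ = (18 ± √8)/2 = (18 ± 2.8284)/2 ≈ 10.4142 or 7.5858.
  Sorted: λ_1 = 10.4142,  λ_2 = 7.5858,  λ_3 = 5  (check: sum = 23 = tr ✓).

Step 4 — unit eigenvector for λ_1 ≈ 10.4142: v spans the null space of (Sigma - λ_1 I), whose rows are
  r_1 = (-3.4142, -1, -2),  r_2 = (-1, -1.4142, 1),  r_3 = (-2, 1, -3.4142).
  v is orthogonal to every row, so take v ∝ r_1 × r_2 = ((-1)·(1) - (-2)·(-1.4142), (-2)·(-1) - (-3.4142)·(1), (-3.4142)·(-1.4142) - (-1)·(-1)) ≈ (-3.8284, 5.4142, 3.8284).
  Rescale (multiply by -1 so the first nonzero entry is positive): u = (3.8284, -5.4142, -3.8284).
  ||u|| = √((3.8284)² + (-5.4142)² + (-3.8284)²) = √(58.6274) ≈ 7.6569,  v_1 = u/||u|| ≈ (0.5, -0.7071, -0.5) (||v_1|| = 1).

λ_1 = 10.4142,  λ_2 = 7.5858,  λ_3 = 5;  v_1 ≈ (0.5, -0.7071, -0.5)


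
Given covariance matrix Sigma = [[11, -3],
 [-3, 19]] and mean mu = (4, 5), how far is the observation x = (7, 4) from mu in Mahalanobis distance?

Step 1 — centre the observation: (x - mu) = (3, -1).

Step 2 — invert Sigma. det(Sigma) = 11·19 - (-3)² = 200.
  Sigma^{-1} = (1/det) · [[d, -b], [-b, a]] = [[0.095, 0.015],
 [0.015, 0.055]].

Step 3 — form the quadratic (x - mu)^T · Sigma^{-1} · (x - mu):
  Sigma^{-1} · (x - mu) = (0.27, -0.01).
  (x - mu)^T · [Sigma^{-1} · (x - mu)] = (3)·(0.27) + (-1)·(-0.01) = 0.82.

Step 4 — take square root: d = √(0.82) ≈ 0.9055.

d(x, mu) = √(0.82) ≈ 0.9055


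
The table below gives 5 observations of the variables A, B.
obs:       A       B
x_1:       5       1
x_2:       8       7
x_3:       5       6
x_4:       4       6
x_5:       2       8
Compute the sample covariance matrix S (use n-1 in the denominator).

Step 1 — column means:
  mean(A) = (5 + 8 + 5 + 4 + 2) / 5 = 24/5 = 4.8
  mean(B) = (1 + 7 + 6 + 6 + 8) / 5 = 28/5 = 5.6

Step 2 — sample covariance S[i,j] = (1/(n-1)) · Σ_k (x_{k,i} - mean_i) · (x_{k,j} - mean_j), with n-1 = 4.
  S[A,A] = ((0.2)·(0.2) + (3.2)·(3.2) + (0.2)·(0.2) + (-0.8)·(-0.8) + (-2.8)·(-2.8)) / 4 = 18.8/4 = 4.7
  S[A,B] = ((0.2)·(-4.6) + (3.2)·(1.4) + (0.2)·(0.4) + (-0.8)·(0.4) + (-2.8)·(2.4)) / 4 = -3.4/4 = -0.85
  S[B,B] = ((-4.6)·(-4.6) + (1.4)·(1.4) + (0.4)·(0.4) + (0.4)·(0.4) + (2.4)·(2.4)) / 4 = 29.2/4 = 7.3

S is symmetric (S[j,i] = S[i,j]). Assembling:

S = [[4.7, -0.85],
 [-0.85, 7.3]]


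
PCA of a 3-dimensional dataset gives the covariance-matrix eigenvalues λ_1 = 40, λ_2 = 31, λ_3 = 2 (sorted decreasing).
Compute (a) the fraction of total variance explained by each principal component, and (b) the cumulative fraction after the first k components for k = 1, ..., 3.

Step 1 — total variance = trace(Sigma) = Σ λ_i = 40 + 31 + 2 = 73.

Step 2 — fraction explained by component i = λ_i / Σ λ:
  PC1: 40/73 = 0.5479
  PC2: 31/73 = 0.4247
  PC3: 2/73 = 0.0274

Step 3 — cumulative fraction after k components = (λ_1 + ... + λ_k) / Σ λ:
  k = 1: 40/73 = 0.5479
  k = 2: (40 + 31)/73 = 71/73 = 0.9726
  k = 3: (40 + 31 + 2)/73 = 73/73 = 1

Summary (fraction, with percent):

explained: PC1 0.5479 (54.79%), PC2 0.4247 (42.47%), PC3 0.0274 (2.74%);  cumulative: 0.5479, 0.9726, 1


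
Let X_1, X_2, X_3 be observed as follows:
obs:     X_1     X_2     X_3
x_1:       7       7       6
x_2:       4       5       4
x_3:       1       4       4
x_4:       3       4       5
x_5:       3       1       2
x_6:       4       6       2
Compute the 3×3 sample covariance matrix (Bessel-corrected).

Step 1 — column means:
  mean(X_1) = (7 + 4 + 1 + 3 + 3 + 4) / 6 = 22/6 = 3.6667
  mean(X_2) = (7 + 5 + 4 + 4 + 1 + 6) / 6 = 27/6 = 4.5
  mean(X_3) = (6 + 4 + 4 + 5 + 2 + 2) / 6 = 23/6 = 3.8333

Step 2 — sample covariance S[i,j] = (1/(n-1)) · Σ_k (x_{k,i} - mean_i) · (x_{k,j} - mean_j), with n-1 = 5.
  S[X_1,X_1] = ((3.3333)·(3.3333) + (0.3333)·(0.3333) + (-2.6667)·(-2.6667) + (-0.6667)·(-0.6667) + (-0.6667)·(-0.6667) + (0.3333)·(0.3333)) / 5 = 19.3333/5 = 3.8667
  S[X_1,X_2] = ((3.3333)·(2.5) + (0.3333)·(0.5) + (-2.6667)·(-0.5) + (-0.6667)·(-0.5) + (-0.6667)·(-3.5) + (0.3333)·(1.5)) / 5 = 13/5 = 2.6
  S[X_1,X_3] = ((3.3333)·(2.1667) + (0.3333)·(0.1667) + (-2.6667)·(0.1667) + (-0.6667)·(1.1667) + (-0.6667)·(-1.8333) + (0.3333)·(-1.8333)) / 5 = 6.6667/5 = 1.3333
  S[X_2,X_2] = ((2.5)·(2.5) + (0.5)·(0.5) + (-0.5)·(-0.5) + (-0.5)·(-0.5) + (-3.5)·(-3.5) + (1.5)·(1.5)) / 5 = 21.5/5 = 4.3
  S[X_2,X_3] = ((2.5)·(2.1667) + (0.5)·(0.1667) + (-0.5)·(0.1667) + (-0.5)·(1.1667) + (-3.5)·(-1.8333) + (1.5)·(-1.8333)) / 5 = 8.5/5 = 1.7
  S[X_3,X_3] = ((2.1667)·(2.1667) + (0.1667)·(0.1667) + (0.1667)·(0.1667) + (1.1667)·(1.1667) + (-1.8333)·(-1.8333) + (-1.8333)·(-1.8333)) / 5 = 12.8333/5 = 2.5667

S is symmetric (S[j,i] = S[i,j]). Assembling:

S = [[3.8667, 2.6, 1.3333],
 [2.6, 4.3, 1.7],
 [1.3333, 1.7, 2.5667]]


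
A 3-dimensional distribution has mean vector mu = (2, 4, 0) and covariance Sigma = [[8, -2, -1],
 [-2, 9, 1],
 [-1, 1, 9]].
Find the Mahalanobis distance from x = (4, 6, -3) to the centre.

Step 1 — centre the observation: (x - mu) = (2, 2, -3).

Step 2 — invert Sigma (cofactor / det for 3×3, or solve directly):
  Sigma^{-1} = [[0.1336, 0.0284, 0.0117],
 [0.0284, 0.1185, -0.01],
 [0.0117, -0.01, 0.1135]].

Step 3 — form the quadratic (x - mu)^T · Sigma^{-1} · (x - mu):
  Sigma^{-1} · (x - mu) = (0.2888, 0.3239, -0.3372).
  (x - mu)^T · [Sigma^{-1} · (x - mu)] = (2)·(0.2888) + (2)·(0.3239) + (-3)·(-0.3372) = 2.2371.

Step 4 — take square root: d = √(2.2371) ≈ 1.4957.

d(x, mu) = √(2.2371) ≈ 1.4957


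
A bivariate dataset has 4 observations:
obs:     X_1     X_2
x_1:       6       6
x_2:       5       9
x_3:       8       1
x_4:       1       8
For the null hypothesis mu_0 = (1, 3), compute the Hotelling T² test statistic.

Step 1 — sample mean vector:
  mean(X_1) = (6 + 5 + 8 + 1) / 4 = 20/4 = 5
  mean(X_2) = (6 + 9 + 1 + 8) / 4 = 24/4 = 6
  x̄ = (5, 6),  deviation x̄ - mu_0 = (5, 6) - (1, 3) = (4, 3).

Step 2 — sample covariance matrix, S[i,j] = (1/(n-1)) · Σ_k (x_{k,i} - mean_i) · (x_{k,j} - mean_j), divisor n-1 = 3:
  S[X_1,X_1] = ((1)·(1) + (0)·(0) + (3)·(3) + (-4)·(-4)) / 3 = 26/3 = 8.6667
  S[X_1,X_2] = ((1)·(0) + (0)·(3) + (3)·(-5) + (-4)·(2)) / 3 = -23/3 = -7.6667
  S[X_2,X_2] = ((0)·(0) + (3)·(3) + (-5)·(-5) + (2)·(2)) / 3 = 38/3 = 12.6667
  S = [[8.6667, -7.6667],
 [-7.6667, 12.6667]].

Step 3 — invert S. det(S) = 8.6667·12.6667 - (-7.6667)² = 51.
  S^{-1} = (1/det) · [[d, -b], [-b, a]] = [[0.2484, 0.1503],
 [0.1503, 0.1699]].

Step 4 — quadratic form (x̄ - mu_0)^T · S^{-1} · (x̄ - mu_0):
  S^{-1} · (x̄ - mu_0) = (1.4444, 1.1111),
  (x̄ - mu_0)^T · [...] = (4)·(1.4444) + (3)·(1.1111) = 9.1111.

Step 5 — scale by n: T² = 4 · 9.1111 = 36.4444.

T² ≈ 36.4444


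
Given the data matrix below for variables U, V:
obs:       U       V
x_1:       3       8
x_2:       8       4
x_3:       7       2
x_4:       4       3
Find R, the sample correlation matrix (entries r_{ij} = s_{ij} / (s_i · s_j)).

Step 1 — column means:
  mean(U) = (3 + 8 + 7 + 4) / 4 = 22/4 = 5.5
  mean(V) = (8 + 4 + 2 + 3) / 4 = 17/4 = 4.25

Step 2 — sample variances and covariances s[i,j] = (1/(n-1)) · Σ_k (x_{k,i} - mean_i) · (x_{k,j} - mean_j), with n-1 = 3:
  s[U,U] = ((-2.5)·(-2.5) + (2.5)·(2.5) + (1.5)·(1.5) + (-1.5)·(-1.5)) / 3 = 17/3 = 5.6667
  s[U,V] = ((-2.5)·(3.75) + (2.5)·(-0.25) + (1.5)·(-2.25) + (-1.5)·(-1.25)) / 3 = -11.5/3 = -3.8333
  s[V,V] = ((3.75)·(3.75) + (-0.25)·(-0.25) + (-2.25)·(-2.25) + (-1.25)·(-1.25)) / 3 = 20.75/3 = 6.9167
  Sample standard deviations s_i = √(s[i,i]):
  s(U) = √(5.6667) = 2.3805
  s(V) = √(6.9167) = 2.63

Step 3 — r_{ij} = s_{ij} / (s_i · s_j):
  r[U,U] = 1 (diagonal).
  r[U,V] = -3.8333 / (2.3805 · 2.63) = -3.8333 / 6.2605 = -0.6123
  r[V,V] = 1 (diagonal).

R is symmetric with unit diagonal. Assembling:

R = [[1, -0.6123],
 [-0.6123, 1]]


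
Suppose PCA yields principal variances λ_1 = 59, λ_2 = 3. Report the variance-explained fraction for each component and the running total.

Step 1 — total variance = trace(Sigma) = Σ λ_i = 59 + 3 = 62.

Step 2 — fraction explained by component i = λ_i / Σ λ:
  PC1: 59/62 = 0.9516
  PC2: 3/62 = 0.0484

Step 3 — cumulative fraction after k components = (λ_1 + ... + λ_k) / Σ λ:
  k = 1: 59/62 = 0.9516
  k = 2: (59 + 3)/62 = 62/62 = 1

Summary (fraction, with percent):

explained: PC1 0.9516 (95.16%), PC2 0.0484 (4.84%);  cumulative: 0.9516, 1


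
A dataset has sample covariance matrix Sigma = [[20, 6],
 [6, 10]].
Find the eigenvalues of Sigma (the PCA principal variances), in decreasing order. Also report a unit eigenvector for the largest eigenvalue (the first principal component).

Step 1 — characteristic polynomial of 2×2 Sigma:
  det(Sigma - λI) = λ² - trace · λ + det = 0.
  trace = 20 + 10 = 30, det = 20·10 - (6)² = 164.
Step 2 — discriminant:
  Δ = trace² - 4·det = 900 - 656 = 244.
Step 3 — eigenvalues:
  λ = (trace ± √Δ)/2 = (30 ± 15.6205)/2,
  λ_1 = 22.8102,  λ_2 = 7.1898.

Step 4 — unit eigenvector for λ_1: solve (Sigma - λ_1 I)v = 0. First row:
  (20 - 22.8102)·v_x + (6)·v_y = 0, i.e. (-2.8102)·v_x + (6)·v_y = 0,
  so v ∝ (b, λ_1 - a) = (6, 2.8102) = u.
  ||u|| = √((6)² + (2.8102)²) = √(43.8975) ≈ 6.6255,
  v_1 = u/||u|| ≈ (0.9056, 0.4242) (||v_1|| = 1).

λ_1 = 22.8102,  λ_2 = 7.1898;  v_1 ≈ (0.9056, 0.4242)


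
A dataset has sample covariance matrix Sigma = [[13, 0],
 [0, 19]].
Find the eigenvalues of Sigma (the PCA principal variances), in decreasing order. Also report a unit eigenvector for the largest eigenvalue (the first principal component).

Step 1 — characteristic polynomial of 2×2 Sigma:
  det(Sigma - λI) = λ² - trace · λ + det = 0.
  trace = 13 + 19 = 32, det = 13·19 - (0)² = 247.
Step 2 — discriminant:
  Δ = trace² - 4·det = 1024 - 988 = 36.
Step 3 — eigenvalues:
  λ = (trace ± √Δ)/2 = (32 ± 6)/2,
  λ_1 = 19,  λ_2 = 13.

Step 4 — unit eigenvector for λ_1: Sigma is diagonal, so its eigenvectors are the coordinate axes. λ_1 = 19 is the diagonal entry on the second coordinate axis, hence
  v_1 = (0, 1) (||v_1|| = 1).

λ_1 = 19,  λ_2 = 13;  v_1 ≈ (0, 1)


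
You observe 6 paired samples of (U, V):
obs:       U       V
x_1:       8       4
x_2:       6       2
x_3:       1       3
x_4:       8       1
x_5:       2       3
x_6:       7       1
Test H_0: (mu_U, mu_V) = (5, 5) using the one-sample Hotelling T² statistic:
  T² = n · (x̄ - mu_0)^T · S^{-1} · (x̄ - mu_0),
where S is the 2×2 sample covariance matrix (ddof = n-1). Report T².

Step 1 — sample mean vector:
  mean(U) = (8 + 6 + 1 + 8 + 2 + 7) / 6 = 32/6 = 5.3333
  mean(V) = (4 + 2 + 3 + 1 + 3 + 1) / 6 = 14/6 = 2.3333
  x̄ = (5.3333, 2.3333),  deviation x̄ - mu_0 = (5.3333, 2.3333) - (5, 5) = (0.3333, -2.6667).

Step 2 — sample covariance matrix, S[i,j] = (1/(n-1)) · Σ_k (x_{k,i} - mean_i) · (x_{k,j} - mean_j), divisor n-1 = 5:
  S[U,U] = ((2.6667)·(2.6667) + (0.6667)·(0.6667) + (-4.3333)·(-4.3333) + (2.6667)·(2.6667) + (-3.3333)·(-3.3333) + (1.6667)·(1.6667)) / 5 = 47.3333/5 = 9.4667
  S[U,V] = ((2.6667)·(1.6667) + (0.6667)·(-0.3333) + (-4.3333)·(0.6667) + (2.6667)·(-1.3333) + (-3.3333)·(0.6667) + (1.6667)·(-1.3333)) / 5 = -6.6667/5 = -1.3333
  S[V,V] = ((1.6667)·(1.6667) + (-0.3333)·(-0.3333) + (0.6667)·(0.6667) + (-1.3333)·(-1.3333) + (0.6667)·(0.6667) + (-1.3333)·(-1.3333)) / 5 = 7.3333/5 = 1.4667
  S = [[9.4667, -1.3333],
 [-1.3333, 1.4667]].

Step 3 — invert S. det(S) = 9.4667·1.4667 - (-1.3333)² = 12.1067.
  S^{-1} = (1/det) · [[d, -b], [-b, a]] = [[0.1211, 0.1101],
 [0.1101, 0.7819]].

Step 4 — quadratic form (x̄ - mu_0)^T · S^{-1} · (x̄ - mu_0):
  S^{-1} · (x̄ - mu_0) = (-0.2533, -2.0485),
  (x̄ - mu_0)^T · [...] = (0.3333)·(-0.2533) + (-2.6667)·(-2.0485) = 5.3781.

Step 5 — scale by n: T² = 6 · 5.3781 = 32.2687.

T² ≈ 32.2687


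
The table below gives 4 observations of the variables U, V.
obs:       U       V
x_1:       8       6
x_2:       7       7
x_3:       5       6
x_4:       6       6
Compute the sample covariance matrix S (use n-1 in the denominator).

Step 1 — column means:
  mean(U) = (8 + 7 + 5 + 6) / 4 = 26/4 = 6.5
  mean(V) = (6 + 7 + 6 + 6) / 4 = 25/4 = 6.25

Step 2 — sample covariance S[i,j] = (1/(n-1)) · Σ_k (x_{k,i} - mean_i) · (x_{k,j} - mean_j), with n-1 = 3.
  S[U,U] = ((1.5)·(1.5) + (0.5)·(0.5) + (-1.5)·(-1.5) + (-0.5)·(-0.5)) / 3 = 5/3 = 1.6667
  S[U,V] = ((1.5)·(-0.25) + (0.5)·(0.75) + (-1.5)·(-0.25) + (-0.5)·(-0.25)) / 3 = 0.5/3 = 0.1667
  S[V,V] = ((-0.25)·(-0.25) + (0.75)·(0.75) + (-0.25)·(-0.25) + (-0.25)·(-0.25)) / 3 = 0.75/3 = 0.25

S is symmetric (S[j,i] = S[i,j]). Assembling:

S = [[1.6667, 0.1667],
 [0.1667, 0.25]]


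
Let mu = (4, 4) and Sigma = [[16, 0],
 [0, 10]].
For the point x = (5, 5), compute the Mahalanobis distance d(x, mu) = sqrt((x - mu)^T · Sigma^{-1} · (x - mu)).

Step 1 — centre the observation: (x - mu) = (1, 1).

Step 2 — invert Sigma. det(Sigma) = 16·10 - (0)² = 160.
  Sigma^{-1} = (1/det) · [[d, -b], [-b, a]] = [[0.0625, 0],
 [0, 0.1]].

Step 3 — form the quadratic (x - mu)^T · Sigma^{-1} · (x - mu):
  Sigma^{-1} · (x - mu) = (0.0625, 0.1).
  (x - mu)^T · [Sigma^{-1} · (x - mu)] = (1)·(0.0625) + (1)·(0.1) = 0.1625.

Step 4 — take square root: d = √(0.1625) ≈ 0.4031.

d(x, mu) = √(0.1625) ≈ 0.4031


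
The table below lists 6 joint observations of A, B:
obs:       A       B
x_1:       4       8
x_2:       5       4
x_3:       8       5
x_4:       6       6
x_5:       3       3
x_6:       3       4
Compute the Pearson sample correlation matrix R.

Step 1 — column means:
  mean(A) = (4 + 5 + 8 + 6 + 3 + 3) / 6 = 29/6 = 4.8333
  mean(B) = (8 + 4 + 5 + 6 + 3 + 4) / 6 = 30/6 = 5

Step 2 — sample variances and covariances s[i,j] = (1/(n-1)) · Σ_k (x_{k,i} - mean_i) · (x_{k,j} - mean_j), with n-1 = 5:
  s[A,A] = ((-0.8333)·(-0.8333) + (0.1667)·(0.1667) + (3.1667)·(3.1667) + (1.1667)·(1.1667) + (-1.8333)·(-1.8333) + (-1.8333)·(-1.8333)) / 5 = 18.8333/5 = 3.7667
  s[A,B] = ((-0.8333)·(3) + (0.1667)·(-1) + (3.1667)·(0) + (1.1667)·(1) + (-1.8333)·(-2) + (-1.8333)·(-1)) / 5 = 4/5 = 0.8
  s[B,B] = ((3)·(3) + (-1)·(-1) + (0)·(0) + (1)·(1) + (-2)·(-2) + (-1)·(-1)) / 5 = 16/5 = 3.2
  Sample standard deviations s_i = √(s[i,i]):
  s(A) = √(3.7667) = 1.9408
  s(B) = √(3.2) = 1.7889

Step 3 — r_{ij} = s_{ij} / (s_i · s_j):
  r[A,A] = 1 (diagonal).
  r[A,B] = 0.8 / (1.9408 · 1.7889) = 0.8 / 3.4718 = 0.2304
  r[B,B] = 1 (diagonal).

R is symmetric with unit diagonal. Assembling:

R = [[1, 0.2304],
 [0.2304, 1]]


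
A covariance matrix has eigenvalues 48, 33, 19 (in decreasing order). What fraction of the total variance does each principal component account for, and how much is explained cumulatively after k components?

Step 1 — total variance = trace(Sigma) = Σ λ_i = 48 + 33 + 19 = 100.

Step 2 — fraction explained by component i = λ_i / Σ λ:
  PC1: 48/100 = 0.48
  PC2: 33/100 = 0.33
  PC3: 19/100 = 0.19

Step 3 — cumulative fraction after k components = (λ_1 + ... + λ_k) / Σ λ:
  k = 1: 48/100 = 0.48
  k = 2: (48 + 33)/100 = 81/100 = 0.81
  k = 3: (48 + 33 + 19)/100 = 100/100 = 1

Summary (fraction, with percent):

explained: PC1 0.48 (48%), PC2 0.33 (33%), PC3 0.19 (19%);  cumulative: 0.48, 0.81, 1


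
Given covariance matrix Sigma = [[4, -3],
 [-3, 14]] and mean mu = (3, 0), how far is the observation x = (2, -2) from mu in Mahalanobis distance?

Step 1 — centre the observation: (x - mu) = (-1, -2).

Step 2 — invert Sigma. det(Sigma) = 4·14 - (-3)² = 47.
  Sigma^{-1} = (1/det) · [[d, -b], [-b, a]] = [[0.2979, 0.0638],
 [0.0638, 0.0851]].

Step 3 — form the quadratic (x - mu)^T · Sigma^{-1} · (x - mu):
  Sigma^{-1} · (x - mu) = (-0.4255, -0.234).
  (x - mu)^T · [Sigma^{-1} · (x - mu)] = (-1)·(-0.4255) + (-2)·(-0.234) = 0.8936.

Step 4 — take square root: d = √(0.8936) ≈ 0.9453.

d(x, mu) = √(0.8936) ≈ 0.9453


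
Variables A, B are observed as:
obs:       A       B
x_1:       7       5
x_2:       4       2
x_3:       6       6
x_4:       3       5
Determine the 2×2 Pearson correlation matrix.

Step 1 — column means:
  mean(A) = (7 + 4 + 6 + 3) / 4 = 20/4 = 5
  mean(B) = (5 + 2 + 6 + 5) / 4 = 18/4 = 4.5

Step 2 — sample variances and covariances s[i,j] = (1/(n-1)) · Σ_k (x_{k,i} - mean_i) · (x_{k,j} - mean_j), with n-1 = 3:
  s[A,A] = ((2)·(2) + (-1)·(-1) + (1)·(1) + (-2)·(-2)) / 3 = 10/3 = 3.3333
  s[A,B] = ((2)·(0.5) + (-1)·(-2.5) + (1)·(1.5) + (-2)·(0.5)) / 3 = 4/3 = 1.3333
  s[B,B] = ((0.5)·(0.5) + (-2.5)·(-2.5) + (1.5)·(1.5) + (0.5)·(0.5)) / 3 = 9/3 = 3
  Sample standard deviations s_i = √(s[i,i]):
  s(A) = √(3.3333) = 1.8257
  s(B) = √(3) = 1.7321

Step 3 — r_{ij} = s_{ij} / (s_i · s_j):
  r[A,A] = 1 (diagonal).
  r[A,B] = 1.3333 / (1.8257 · 1.7321) = 1.3333 / 3.1623 = 0.4216
  r[B,B] = 1 (diagonal).

R is symmetric with unit diagonal. Assembling:

R = [[1, 0.4216],
 [0.4216, 1]]


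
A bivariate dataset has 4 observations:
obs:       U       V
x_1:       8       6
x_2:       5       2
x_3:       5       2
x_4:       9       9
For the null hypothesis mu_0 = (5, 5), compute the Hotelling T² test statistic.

Step 1 — sample mean vector:
  mean(U) = (8 + 5 + 5 + 9) / 4 = 27/4 = 6.75
  mean(V) = (6 + 2 + 2 + 9) / 4 = 19/4 = 4.75
  x̄ = (6.75, 4.75),  deviation x̄ - mu_0 = (6.75, 4.75) - (5, 5) = (1.75, -0.25).

Step 2 — sample covariance matrix, S[i,j] = (1/(n-1)) · Σ_k (x_{k,i} - mean_i) · (x_{k,j} - mean_j), divisor n-1 = 3:
  S[U,U] = ((1.25)·(1.25) + (-1.75)·(-1.75) + (-1.75)·(-1.75) + (2.25)·(2.25)) / 3 = 12.75/3 = 4.25
  S[U,V] = ((1.25)·(1.25) + (-1.75)·(-2.75) + (-1.75)·(-2.75) + (2.25)·(4.25)) / 3 = 20.75/3 = 6.9167
  S[V,V] = ((1.25)·(1.25) + (-2.75)·(-2.75) + (-2.75)·(-2.75) + (4.25)·(4.25)) / 3 = 34.75/3 = 11.5833
  S = [[4.25, 6.9167],
 [6.9167, 11.5833]].

Step 3 — invert S. det(S) = 4.25·11.5833 - (6.9167)² = 1.3889.
  S^{-1} = (1/det) · [[d, -b], [-b, a]] = [[8.34, -4.98],
 [-4.98, 3.06]].

Step 4 — quadratic form (x̄ - mu_0)^T · S^{-1} · (x̄ - mu_0):
  S^{-1} · (x̄ - mu_0) = (15.84, -9.48),
  (x̄ - mu_0)^T · [...] = (1.75)·(15.84) + (-0.25)·(-9.48) = 30.09.

Step 5 — scale by n: T² = 4 · 30.09 = 120.36.

T² ≈ 120.36


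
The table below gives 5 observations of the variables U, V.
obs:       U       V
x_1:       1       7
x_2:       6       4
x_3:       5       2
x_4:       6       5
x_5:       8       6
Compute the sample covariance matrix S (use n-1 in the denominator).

Step 1 — column means:
  mean(U) = (1 + 6 + 5 + 6 + 8) / 5 = 26/5 = 5.2
  mean(V) = (7 + 4 + 2 + 5 + 6) / 5 = 24/5 = 4.8

Step 2 — sample covariance S[i,j] = (1/(n-1)) · Σ_k (x_{k,i} - mean_i) · (x_{k,j} - mean_j), with n-1 = 4.
  S[U,U] = ((-4.2)·(-4.2) + (0.8)·(0.8) + (-0.2)·(-0.2) + (0.8)·(0.8) + (2.8)·(2.8)) / 4 = 26.8/4 = 6.7
  S[U,V] = ((-4.2)·(2.2) + (0.8)·(-0.8) + (-0.2)·(-2.8) + (0.8)·(0.2) + (2.8)·(1.2)) / 4 = -5.8/4 = -1.45
  S[V,V] = ((2.2)·(2.2) + (-0.8)·(-0.8) + (-2.8)·(-2.8) + (0.2)·(0.2) + (1.2)·(1.2)) / 4 = 14.8/4 = 3.7

S is symmetric (S[j,i] = S[i,j]). Assembling:

S = [[6.7, -1.45],
 [-1.45, 3.7]]


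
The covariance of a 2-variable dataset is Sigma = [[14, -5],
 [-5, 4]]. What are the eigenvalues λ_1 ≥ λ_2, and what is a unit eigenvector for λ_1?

Step 1 — characteristic polynomial of 2×2 Sigma:
  det(Sigma - λI) = λ² - trace · λ + det = 0.
  trace = 14 + 4 = 18, det = 14·4 - (-5)² = 31.
Step 2 — discriminant:
  Δ = trace² - 4·det = 324 - 124 = 200.
Step 3 — eigenvalues:
  λ = (trace ± √Δ)/2 = (18 ± 14.1421)/2,
  λ_1 = 16.0711,  λ_2 = 1.9289.

Step 4 — unit eigenvector for λ_1: solve (Sigma - λ_1 I)v = 0. First row:
  (14 - 16.0711)·v_x + (-5)·v_y = 0, i.e. (-2.0711)·v_x + (-5)·v_y = 0,
  so v ∝ (b, λ_1 - a) = (-5, 2.0711); multiply by -1 so the first entry is positive: u = (5, -2.0711).
  ||u|| = √((5)² + (-2.0711)²) = √(29.2893) ≈ 5.412,
  v_1 = u/||u|| ≈ (0.9239, -0.3827) (||v_1|| = 1).

λ_1 = 16.0711,  λ_2 = 1.9289;  v_1 ≈ (0.9239, -0.3827)


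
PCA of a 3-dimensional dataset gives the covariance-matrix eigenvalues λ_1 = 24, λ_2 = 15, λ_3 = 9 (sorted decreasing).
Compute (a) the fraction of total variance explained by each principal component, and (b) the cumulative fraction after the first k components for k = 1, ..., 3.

Step 1 — total variance = trace(Sigma) = Σ λ_i = 24 + 15 + 9 = 48.

Step 2 — fraction explained by component i = λ_i / Σ λ:
  PC1: 24/48 = 0.5
  PC2: 15/48 = 0.3125
  PC3: 9/48 = 0.1875

Step 3 — cumulative fraction after k components = (λ_1 + ... + λ_k) / Σ λ:
  k = 1: 24/48 = 0.5
  k = 2: (24 + 15)/48 = 39/48 = 0.8125
  k = 3: (24 + 15 + 9)/48 = 48/48 = 1

Summary (fraction, with percent):

explained: PC1 0.5 (50%), PC2 0.3125 (31.25%), PC3 0.1875 (18.75%);  cumulative: 0.5, 0.8125, 1


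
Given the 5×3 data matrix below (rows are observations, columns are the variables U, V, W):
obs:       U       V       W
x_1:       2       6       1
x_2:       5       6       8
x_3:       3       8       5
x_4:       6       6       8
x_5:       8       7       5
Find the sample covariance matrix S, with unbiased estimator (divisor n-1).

Step 1 — column means:
  mean(U) = (2 + 5 + 3 + 6 + 8) / 5 = 24/5 = 4.8
  mean(V) = (6 + 6 + 8 + 6 + 7) / 5 = 33/5 = 6.6
  mean(W) = (1 + 8 + 5 + 8 + 5) / 5 = 27/5 = 5.4

Step 2 — sample covariance S[i,j] = (1/(n-1)) · Σ_k (x_{k,i} - mean_i) · (x_{k,j} - mean_j), with n-1 = 4.
  S[U,U] = ((-2.8)·(-2.8) + (0.2)·(0.2) + (-1.8)·(-1.8) + (1.2)·(1.2) + (3.2)·(3.2)) / 4 = 22.8/4 = 5.7
  S[U,V] = ((-2.8)·(-0.6) + (0.2)·(-0.6) + (-1.8)·(1.4) + (1.2)·(-0.6) + (3.2)·(0.4)) / 4 = -0.4/4 = -0.1
  S[U,W] = ((-2.8)·(-4.4) + (0.2)·(2.6) + (-1.8)·(-0.4) + (1.2)·(2.6) + (3.2)·(-0.4)) / 4 = 15.4/4 = 3.85
  S[V,V] = ((-0.6)·(-0.6) + (-0.6)·(-0.6) + (1.4)·(1.4) + (-0.6)·(-0.6) + (0.4)·(0.4)) / 4 = 3.2/4 = 0.8
  S[V,W] = ((-0.6)·(-4.4) + (-0.6)·(2.6) + (1.4)·(-0.4) + (-0.6)·(2.6) + (0.4)·(-0.4)) / 4 = -1.2/4 = -0.3
  S[W,W] = ((-4.4)·(-4.4) + (2.6)·(2.6) + (-0.4)·(-0.4) + (2.6)·(2.6) + (-0.4)·(-0.4)) / 4 = 33.2/4 = 8.3

S is symmetric (S[j,i] = S[i,j]). Assembling:

S = [[5.7, -0.1, 3.85],
 [-0.1, 0.8, -0.3],
 [3.85, -0.3, 8.3]]


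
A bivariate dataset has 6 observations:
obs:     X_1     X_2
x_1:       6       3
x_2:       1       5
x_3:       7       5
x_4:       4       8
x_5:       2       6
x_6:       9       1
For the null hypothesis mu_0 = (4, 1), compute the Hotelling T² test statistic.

Step 1 — sample mean vector:
  mean(X_1) = (6 + 1 + 7 + 4 + 2 + 9) / 6 = 29/6 = 4.8333
  mean(X_2) = (3 + 5 + 5 + 8 + 6 + 1) / 6 = 28/6 = 4.6667
  x̄ = (4.8333, 4.6667),  deviation x̄ - mu_0 = (4.8333, 4.6667) - (4, 1) = (0.8333, 3.6667).

Step 2 — sample covariance matrix, S[i,j] = (1/(n-1)) · Σ_k (x_{k,i} - mean_i) · (x_{k,j} - mean_j), divisor n-1 = 5:
  S[X_1,X_1] = ((1.1667)·(1.1667) + (-3.8333)·(-3.8333) + (2.1667)·(2.1667) + (-0.8333)·(-0.8333) + (-2.8333)·(-2.8333) + (4.1667)·(4.1667)) / 5 = 46.8333/5 = 9.3667
  S[X_1,X_2] = ((1.1667)·(-1.6667) + (-3.8333)·(0.3333) + (2.1667)·(0.3333) + (-0.8333)·(3.3333) + (-2.8333)·(1.3333) + (4.1667)·(-3.6667)) / 5 = -24.3333/5 = -4.8667
  S[X_2,X_2] = ((-1.6667)·(-1.6667) + (0.3333)·(0.3333) + (0.3333)·(0.3333) + (3.3333)·(3.3333) + (1.3333)·(1.3333) + (-3.6667)·(-3.6667)) / 5 = 29.3333/5 = 5.8667
  S = [[9.3667, -4.8667],
 [-4.8667, 5.8667]].

Step 3 — invert S. det(S) = 9.3667·5.8667 - (-4.8667)² = 31.2667.
  S^{-1} = (1/det) · [[d, -b], [-b, a]] = [[0.1876, 0.1557],
 [0.1557, 0.2996]].

Step 4 — quadratic form (x̄ - mu_0)^T · S^{-1} · (x̄ - mu_0):
  S^{-1} · (x̄ - mu_0) = (0.7271, 1.2281),
  (x̄ - mu_0)^T · [...] = (0.8333)·(0.7271) + (3.6667)·(1.2281) = 5.1091.

Step 5 — scale by n: T² = 6 · 5.1091 = 30.6546.

T² ≈ 30.6546


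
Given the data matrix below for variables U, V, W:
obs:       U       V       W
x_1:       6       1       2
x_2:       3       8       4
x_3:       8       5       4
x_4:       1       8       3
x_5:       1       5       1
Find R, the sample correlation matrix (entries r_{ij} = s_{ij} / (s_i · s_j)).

Step 1 — column means:
  mean(U) = (6 + 3 + 8 + 1 + 1) / 5 = 19/5 = 3.8
  mean(V) = (1 + 8 + 5 + 8 + 5) / 5 = 27/5 = 5.4
  mean(W) = (2 + 4 + 4 + 3 + 1) / 5 = 14/5 = 2.8

Step 2 — sample variances and covariances s[i,j] = (1/(n-1)) · Σ_k (x_{k,i} - mean_i) · (x_{k,j} - mean_j), with n-1 = 4:
  s[U,U] = ((2.2)·(2.2) + (-0.8)·(-0.8) + (4.2)·(4.2) + (-2.8)·(-2.8) + (-2.8)·(-2.8)) / 4 = 38.8/4 = 9.7
  s[U,V] = ((2.2)·(-4.4) + (-0.8)·(2.6) + (4.2)·(-0.4) + (-2.8)·(2.6) + (-2.8)·(-0.4)) / 4 = -19.6/4 = -4.9
  s[U,W] = ((2.2)·(-0.8) + (-0.8)·(1.2) + (4.2)·(1.2) + (-2.8)·(0.2) + (-2.8)·(-1.8)) / 4 = 6.8/4 = 1.7
  s[V,V] = ((-4.4)·(-4.4) + (2.6)·(2.6) + (-0.4)·(-0.4) + (2.6)·(2.6) + (-0.4)·(-0.4)) / 4 = 33.2/4 = 8.3
  s[V,W] = ((-4.4)·(-0.8) + (2.6)·(1.2) + (-0.4)·(1.2) + (2.6)·(0.2) + (-0.4)·(-1.8)) / 4 = 7.4/4 = 1.85
  s[W,W] = ((-0.8)·(-0.8) + (1.2)·(1.2) + (1.2)·(1.2) + (0.2)·(0.2) + (-1.8)·(-1.8)) / 4 = 6.8/4 = 1.7
  Sample standard deviations s_i = √(s[i,i]):
  s(U) = √(9.7) = 3.1145
  s(V) = √(8.3) = 2.881
  s(W) = √(1.7) = 1.3038

Step 3 — r_{ij} = s_{ij} / (s_i · s_j):
  r[U,U] = 1 (diagonal).
  r[U,V] = -4.9 / (3.1145 · 2.881) = -4.9 / 8.9727 = -0.5461
  r[U,W] = 1.7 / (3.1145 · 1.3038) = 1.7 / 4.0608 = 0.4186
  r[V,V] = 1 (diagonal).
  r[V,W] = 1.85 / (2.881 · 1.3038) = 1.85 / 3.7563 = 0.4925
  r[W,W] = 1 (diagonal).

R is symmetric with unit diagonal. Assembling:

R = [[1, -0.5461, 0.4186],
 [-0.5461, 1, 0.4925],
 [0.4186, 0.4925, 1]]


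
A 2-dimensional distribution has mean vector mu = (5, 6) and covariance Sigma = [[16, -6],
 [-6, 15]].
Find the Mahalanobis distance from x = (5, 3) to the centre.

Step 1 — centre the observation: (x - mu) = (0, -3).

Step 2 — invert Sigma. det(Sigma) = 16·15 - (-6)² = 204.
  Sigma^{-1} = (1/det) · [[d, -b], [-b, a]] = [[0.0735, 0.0294],
 [0.0294, 0.0784]].

Step 3 — form the quadratic (x - mu)^T · Sigma^{-1} · (x - mu):
  Sigma^{-1} · (x - mu) = (-0.0882, -0.2353).
  (x - mu)^T · [Sigma^{-1} · (x - mu)] = (0)·(-0.0882) + (-3)·(-0.2353) = 0.7059.

Step 4 — take square root: d = √(0.7059) ≈ 0.8402.

d(x, mu) = √(0.7059) ≈ 0.8402


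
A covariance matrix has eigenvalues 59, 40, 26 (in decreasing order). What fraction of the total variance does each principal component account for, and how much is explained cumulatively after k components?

Step 1 — total variance = trace(Sigma) = Σ λ_i = 59 + 40 + 26 = 125.

Step 2 — fraction explained by component i = λ_i / Σ λ:
  PC1: 59/125 = 0.472
  PC2: 40/125 = 0.32
  PC3: 26/125 = 0.208

Step 3 — cumulative fraction after k components = (λ_1 + ... + λ_k) / Σ λ:
  k = 1: 59/125 = 0.472
  k = 2: (59 + 40)/125 = 99/125 = 0.792
  k = 3: (59 + 40 + 26)/125 = 125/125 = 1

Summary (fraction, with percent):

explained: PC1 0.472 (47.2%), PC2 0.32 (32%), PC3 0.208 (20.8%);  cumulative: 0.472, 0.792, 1


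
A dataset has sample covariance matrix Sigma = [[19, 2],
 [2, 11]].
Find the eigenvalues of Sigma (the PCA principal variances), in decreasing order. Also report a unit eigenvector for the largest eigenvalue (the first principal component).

Step 1 — characteristic polynomial of 2×2 Sigma:
  det(Sigma - λI) = λ² - trace · λ + det = 0.
  trace = 19 + 11 = 30, det = 19·11 - (2)² = 205.
Step 2 — discriminant:
  Δ = trace² - 4·det = 900 - 820 = 80.
Step 3 — eigenvalues:
  λ = (trace ± √Δ)/2 = (30 ± 8.9443)/2,
  λ_1 = 19.4721,  λ_2 = 10.5279.

Step 4 — unit eigenvector for λ_1: solve (Sigma - λ_1 I)v = 0. First row:
  (19 - 19.4721)·v_x + (2)·v_y = 0, i.e. (-0.4721)·v_x + (2)·v_y = 0,
  so v ∝ (b, λ_1 - a) = (2, 0.4721) = u.
  ||u|| = √((2)² + (0.4721)²) = √(4.2229) ≈ 2.055,
  v_1 = u/||u|| ≈ (0.9732, 0.2298) (||v_1|| = 1).

λ_1 = 19.4721,  λ_2 = 10.5279;  v_1 ≈ (0.9732, 0.2298)


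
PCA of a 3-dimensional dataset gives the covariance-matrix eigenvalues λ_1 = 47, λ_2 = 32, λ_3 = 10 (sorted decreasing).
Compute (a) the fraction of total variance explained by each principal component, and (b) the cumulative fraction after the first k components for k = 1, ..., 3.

Step 1 — total variance = trace(Sigma) = Σ λ_i = 47 + 32 + 10 = 89.

Step 2 — fraction explained by component i = λ_i / Σ λ:
  PC1: 47/89 = 0.5281
  PC2: 32/89 = 0.3596
  PC3: 10/89 = 0.1124

Step 3 — cumulative fraction after k components = (λ_1 + ... + λ_k) / Σ λ:
  k = 1: 47/89 = 0.5281
  k = 2: (47 + 32)/89 = 79/89 = 0.8876
  k = 3: (47 + 32 + 10)/89 = 89/89 = 1

Summary (fraction, with percent):

explained: PC1 0.5281 (52.81%), PC2 0.3596 (35.96%), PC3 0.1124 (11.24%);  cumulative: 0.5281, 0.8876, 1


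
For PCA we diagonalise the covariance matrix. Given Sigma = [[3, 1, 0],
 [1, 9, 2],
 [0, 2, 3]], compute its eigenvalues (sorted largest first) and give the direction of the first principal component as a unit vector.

Step 1 — characteristic polynomial p(λ) = det(λI - Sigma) = λ³ - tr·λ² + c_1·λ - det, where tr = trace, c_1 = sum of the principal 2×2 minors, det = det(Sigma):
  tr = 3 + 9 + 3 = 15,
  c_1 = (3·9 - (1)²) + (3·3 - (0)²) + (9·3 - (2)²) = 26 + 9 + 23 = 58,
  det = 3·(9·3 - (2)²) - (1)·((1)·3 - (2)·(0)) + (0)·((1)·(2) - 9·(0)) = 3·(23) - (1)·(3) + (0)·(2) = 66.
  So p(λ) = λ³ - 15λ² + 58λ - 66.
Step 2 — look for an integer root (rational root theorem: any rational root is an integer divisor of 66). Testing λ = 3:
  p(3) = 27 - 135 + 174 - 66 = 0  ✓
  Dividing out (λ - 3): p(λ) = (λ - 3)(λ² - 12λ + 22).
Step 3 — remaining eigenvalues from the quadratic λ² - 12λ + 22 = 0:
  Δ = 12² - 4·22 = 144 - 88 = 56,  λ = (12 ± √56)/2 = (12 ± 7.4833)/2 ≈ 9.7417 or 2.2583.
  Sorted: λ_1 = 9.7417,  λ_2 = 3,  λ_3 = 2.2583  (check: sum = 15 = tr ✓).

Step 4 — unit eigenvector for λ_1 ≈ 9.7417: v spans the null space of (Sigma - λ_1 I), whose rows are
  r_1 = (-6.7417, 1, 0),  r_2 = (1, -0.7417, 2),  r_3 = (0, 2, -6.7417).
  v is orthogonal to every row, so take v ∝ r_1 × r_2 = ((1)·(2) - (0)·(-0.7417), (0)·(1) - (-6.7417)·(2), (-6.7417)·(-0.7417) - (1)·(1)) ≈ (2, 13.4833, 4).
  Let u = (2, 13.4833, 4).
  ||u|| = √((2)² + (13.4833)² + (4)²) = √(201.7998) ≈ 14.2056,  v_1 = u/||u|| ≈ (0.1408, 0.9492, 0.2816) (||v_1|| = 1).

λ_1 = 9.7417,  λ_2 = 3,  λ_3 = 2.2583;  v_1 ≈ (0.1408, 0.9492, 0.2816)


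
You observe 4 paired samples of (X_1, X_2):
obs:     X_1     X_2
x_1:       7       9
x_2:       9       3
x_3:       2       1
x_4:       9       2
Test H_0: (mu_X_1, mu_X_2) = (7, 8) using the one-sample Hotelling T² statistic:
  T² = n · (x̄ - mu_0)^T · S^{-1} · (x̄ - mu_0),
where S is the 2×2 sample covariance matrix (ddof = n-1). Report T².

Step 1 — sample mean vector:
  mean(X_1) = (7 + 9 + 2 + 9) / 4 = 27/4 = 6.75
  mean(X_2) = (9 + 3 + 1 + 2) / 4 = 15/4 = 3.75
  x̄ = (6.75, 3.75),  deviation x̄ - mu_0 = (6.75, 3.75) - (7, 8) = (-0.25, -4.25).

Step 2 — sample covariance matrix, S[i,j] = (1/(n-1)) · Σ_k (x_{k,i} - mean_i) · (x_{k,j} - mean_j), divisor n-1 = 3:
  S[X_1,X_1] = ((0.25)·(0.25) + (2.25)·(2.25) + (-4.75)·(-4.75) + (2.25)·(2.25)) / 3 = 32.75/3 = 10.9167
  S[X_1,X_2] = ((0.25)·(5.25) + (2.25)·(-0.75) + (-4.75)·(-2.75) + (2.25)·(-1.75)) / 3 = 8.75/3 = 2.9167
  S[X_2,X_2] = ((5.25)·(5.25) + (-0.75)·(-0.75) + (-2.75)·(-2.75) + (-1.75)·(-1.75)) / 3 = 38.75/3 = 12.9167
  S = [[10.9167, 2.9167],
 [2.9167, 12.9167]].

Step 3 — invert S. det(S) = 10.9167·12.9167 - (2.9167)² = 132.5.
  S^{-1} = (1/det) · [[d, -b], [-b, a]] = [[0.0975, -0.022],
 [-0.022, 0.0824]].

Step 4 — quadratic form (x̄ - mu_0)^T · S^{-1} · (x̄ - mu_0):
  S^{-1} · (x̄ - mu_0) = (0.0692, -0.3447),
  (x̄ - mu_0)^T · [...] = (-0.25)·(0.0692) + (-4.25)·(-0.3447) = 1.4475.

Step 5 — scale by n: T² = 4 · 1.4475 = 5.7899.

T² ≈ 5.7899


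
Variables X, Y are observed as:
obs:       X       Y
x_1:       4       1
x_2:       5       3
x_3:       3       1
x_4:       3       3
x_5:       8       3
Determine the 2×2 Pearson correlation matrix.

Step 1 — column means:
  mean(X) = (4 + 5 + 3 + 3 + 8) / 5 = 23/5 = 4.6
  mean(Y) = (1 + 3 + 1 + 3 + 3) / 5 = 11/5 = 2.2

Step 2 — sample variances and covariances s[i,j] = (1/(n-1)) · Σ_k (x_{k,i} - mean_i) · (x_{k,j} - mean_j), with n-1 = 4:
  s[X,X] = ((-0.6)·(-0.6) + (0.4)·(0.4) + (-1.6)·(-1.6) + (-1.6)·(-1.6) + (3.4)·(3.4)) / 4 = 17.2/4 = 4.3
  s[X,Y] = ((-0.6)·(-1.2) + (0.4)·(0.8) + (-1.6)·(-1.2) + (-1.6)·(0.8) + (3.4)·(0.8)) / 4 = 4.4/4 = 1.1
  s[Y,Y] = ((-1.2)·(-1.2) + (0.8)·(0.8) + (-1.2)·(-1.2) + (0.8)·(0.8) + (0.8)·(0.8)) / 4 = 4.8/4 = 1.2
  Sample standard deviations s_i = √(s[i,i]):
  s(X) = √(4.3) = 2.0736
  s(Y) = √(1.2) = 1.0954

Step 3 — r_{ij} = s_{ij} / (s_i · s_j):
  r[X,X] = 1 (diagonal).
  r[X,Y] = 1.1 / (2.0736 · 1.0954) = 1.1 / 2.2716 = 0.4842
  r[Y,Y] = 1 (diagonal).

R is symmetric with unit diagonal. Assembling:

R = [[1, 0.4842],
 [0.4842, 1]]
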